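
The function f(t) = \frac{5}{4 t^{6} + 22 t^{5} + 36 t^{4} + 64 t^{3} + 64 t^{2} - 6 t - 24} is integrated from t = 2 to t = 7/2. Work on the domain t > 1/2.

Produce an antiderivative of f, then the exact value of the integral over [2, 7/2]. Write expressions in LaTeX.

Antiderivative: F(t) = \frac{40 \log{\left(t - \frac{1}{2} \right)}}{1053} - \frac{25 \log{\left(t + 1 \right)}}{432} - \frac{5 \log{\left(t + 4 \right)}}{3078} + \frac{85 \log{\left(t^{2} + 3 \right)}}{7904} - \frac{55 \sqrt{3} \operatorname{atan}{\left(\frac{\sqrt{3} t}{3} \right)}}{11856} + \frac{5}{72 t + 72}; value = - \frac{25 \log{\left(\frac{9}{2} \right)}}{432} - \frac{85 \log{\left(7 \right)}}{7904} - \frac{40 \log{\left(\frac{3}{2} \right)}}{1053} - \frac{55 \sqrt{3} \operatorname{atan}{\left(\frac{7 \sqrt{3}}{6} \right)}}{11856} - \frac{5}{648} - \frac{5 \log{\left(\frac{15}{2} \right)}}{3078} + \frac{5 \log{\left(6 \right)}}{3078} + \frac{55 \sqrt{3} \operatorname{atan}{\left(\frac{2 \sqrt{3}}{3} \right)}}{11856} + \frac{85 \log{\left(\frac{61}{4} \right)}}{7904} + \frac{1615 \log{\left(3 \right)}}{16848}

The denominator factors as 2 \left(t + 1\right)^{2} \left(t + 4\right) \left(2 t - 1\right) \left(t^{2} + 3\right); partial fractions split f into directly integrable pieces: \frac{5 \left(17 t - 11\right)}{3952 \left(t^{2} + 3\right)} + \frac{80}{1053 \left(2 t - 1\right)} - \frac{5}{3078 \left(t + 4\right)} - \frac{25}{432 \left(t + 1\right)} - \frac{5}{72 \left(t + 1\right)^{2}}.
F(t) = \frac{40 \log{\left(t - \frac{1}{2} \right)}}{1053} - \frac{25 \log{\left(t + 1 \right)}}{432} - \frac{5 \log{\left(t + 4 \right)}}{3078} + \frac{85 \log{\left(t^{2} + 3 \right)}}{7904} - \frac{55 \sqrt{3} \operatorname{atan}{\left(\frac{\sqrt{3} t}{3} \right)}}{11856} + \frac{5}{72 t + 72} is an antiderivative of f.
Check: d/dt[\frac{40 \log{\left(t - \frac{1}{2} \right)}}{1053} - \frac{25 \log{\left(t + 1 \right)}}{432} - \frac{5 \log{\left(t + 4 \right)}}{3078} + \frac{85 \log{\left(t^{2} + 3 \right)}}{7904} - \frac{55 \sqrt{3} \operatorname{atan}{\left(\frac{\sqrt{3} t}{3} \right)}}{11856} + \frac{5}{72 t + 72}] = \frac{5}{4 t^{6} + 22 t^{5} + 36 t^{4} + 64 t^{3} + 64 t^{2} - 6 t - 24} = f(t).
F(7/2) = - \frac{25 \log{\left(\frac{9}{2} \right)}}{432} - \frac{55 \sqrt{3} \operatorname{atan}{\left(\frac{7 \sqrt{3}}{6} \right)}}{11856} - \frac{5 \log{\left(\frac{15}{2} \right)}}{3078} + \frac{5}{324} + \frac{85 \log{\left(\frac{61}{4} \right)}}{7904} + \frac{40 \log{\left(3 \right)}}{1053}; F(2) = - \frac{25 \log{\left(3 \right)}}{432} - \frac{55 \sqrt{3} \operatorname{atan}{\left(\frac{2 \sqrt{3}}{3} \right)}}{11856} - \frac{5 \log{\left(6 \right)}}{3078} + \frac{40 \log{\left(\frac{3}{2} \right)}}{1053} + \frac{85 \log{\left(7 \right)}}{7904} + \frac{5}{216}.
Integral = F(7/2) - F(2) = - \frac{25 \log{\left(\frac{9}{2} \right)}}{432} - \frac{85 \log{\left(7 \right)}}{7904} - \frac{40 \log{\left(\frac{3}{2} \right)}}{1053} - \frac{55 \sqrt{3} \operatorname{atan}{\left(\frac{7 \sqrt{3}}{6} \right)}}{11856} - \frac{5}{648} - \frac{5 \log{\left(\frac{15}{2} \right)}}{3078} + \frac{5 \log{\left(6 \right)}}{3078} + \frac{55 \sqrt{3} \operatorname{atan}{\left(\frac{2 \sqrt{3}}{3} \right)}}{11856} + \frac{85 \log{\left(\frac{61}{4} \right)}}{7904} + \frac{1615 \log{\left(3 \right)}}{16848}.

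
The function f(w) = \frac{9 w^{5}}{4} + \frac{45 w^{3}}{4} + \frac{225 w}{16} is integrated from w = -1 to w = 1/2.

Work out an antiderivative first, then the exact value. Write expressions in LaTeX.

f matches the chain-rule pattern g'(h)*h' with inner function h(w) = - \frac{w^{2}}{2} - \frac{5}{4}; substituting u = h(w) collapses the integral.
F(w) = \frac{3 w^{6}}{8} + \frac{45 w^{4}}{16} + \frac{225 w^{2}}{32} is an antiderivative of f.
Check: d/dw[\frac{3 w^{6}}{8} + \frac{45 w^{4}}{16} + \frac{225 w^{2}}{32}] = \frac{9 w^{5}}{4} + \frac{45 w^{3}}{4} + \frac{225 w}{16} = f(w).
F(1/2) = \frac{993}{512}; F(-1) = \frac{327}{32}.
Integral = F(1/2) - F(-1) = - \frac{4239}{512}.

Antiderivative: F(w) = \frac{3 w^{6}}{8} + \frac{45 w^{4}}{16} + \frac{225 w^{2}}{32}; value = - \frac{4239}{512}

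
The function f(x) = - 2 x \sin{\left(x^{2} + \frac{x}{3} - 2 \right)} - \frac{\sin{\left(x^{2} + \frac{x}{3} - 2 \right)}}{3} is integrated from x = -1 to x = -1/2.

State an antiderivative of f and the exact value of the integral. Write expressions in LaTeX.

Antiderivative: F(x) = \cos{\left(x^{2} + \frac{x}{3} - 2 \right)}; value = \cos{\left(\frac{23}{12} \right)} - \cos{\left(\frac{4}{3} \right)}

f matches the chain-rule pattern g'(h)*h' with inner function h(x) = x^{2} + \frac{x}{3} - 2; substituting u = h(x) collapses the integral.
F(x) = \cos{\left(x^{2} + \frac{x}{3} - 2 \right)} is an antiderivative of f.
Check: d/dx[\cos{\left(x^{2} + \frac{x}{3} - 2 \right)}] = - 2 x \sin{\left(x^{2} + \frac{x}{3} - 2 \right)} - \frac{\sin{\left(x^{2} + \frac{x}{3} - 2 \right)}}{3} = f(x).
F(-1/2) = \cos{\left(\frac{23}{12} \right)}; F(-1) = \cos{\left(\frac{4}{3} \right)}.
Integral = F(-1/2) - F(-1) = \cos{\left(\frac{23}{12} \right)} - \cos{\left(\frac{4}{3} \right)}.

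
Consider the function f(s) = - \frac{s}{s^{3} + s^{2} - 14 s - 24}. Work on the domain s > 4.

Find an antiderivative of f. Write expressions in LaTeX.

An antiderivative is F(s) = - \frac{2 \log{\left(s - 4 \right)}}{21} - \frac{\log{\left(s + 2 \right)}}{3} + \frac{3 \log{\left(s + 3 \right)}}{7}.

The denominator factors as \left(s - 4\right) \left(s + 2\right) \left(s + 3\right); partial fractions split f into directly integrable pieces: \frac{3}{7 \left(s + 3\right)} - \frac{1}{3 \left(s + 2\right)} - \frac{2}{21 \left(s - 4\right)}.
Check: d/ds[- \frac{2 \log{\left(s - 4 \right)}}{21} - \frac{\log{\left(s + 2 \right)}}{3} + \frac{3 \log{\left(s + 3 \right)}}{7}] = - \frac{s}{s^{3} + s^{2} - 14 s - 24} = f(s).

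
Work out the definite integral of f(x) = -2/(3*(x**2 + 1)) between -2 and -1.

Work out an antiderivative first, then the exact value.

Since d/dx undoes antidifferentiation here, F'(x) = f(x) is required of F(x).
F(x) = -2*atan(x)/3 is an antiderivative of f.
Check: d/dx[-2*atan(x)/3] = -2/(3*x**2 + 3), which equals f(x).
F(-1) = pi/6; F(-2) = 2*atan(2)/3.
Integral = F(-1) - F(-2) = -2*atan(2)/3 + pi/6.

Antiderivative: F(x) = -2*atan(x)/3; value = -2*atan(2)/3 + pi/6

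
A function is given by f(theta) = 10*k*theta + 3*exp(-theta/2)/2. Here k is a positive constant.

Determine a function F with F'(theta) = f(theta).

The integrand splits into summands that can be handled one at a time.
Check: d/dtheta[5*k*theta**2 - 3*exp(-theta/2)] = (20*k*theta*exp(theta/2) + 3)*exp(-theta/2)/2, which equals f(theta).

An antiderivative is F(theta) = 5*k*theta**2 - 3*exp(-theta/2).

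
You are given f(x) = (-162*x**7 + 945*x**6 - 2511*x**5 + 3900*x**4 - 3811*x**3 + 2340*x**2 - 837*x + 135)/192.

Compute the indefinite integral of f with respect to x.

f matches the chain-rule pattern g'(h)*h' with inner function h(x) = 3*x**2/4 - 5*x/4 + 3/4; substituting u = h(x) collapses the integral.
Check: d/dx[-(3*x**2 - 5*x + 3)**4/768] = -27*x**7/32 + 315*x**6/64 - 837*x**5/64 + 325*x**4/16 - 3811*x**3/192 + 195*x**2/16 - 279*x/64 + 45/64, which equals f(x).

F(x) = -(3*x**2 - 5*x + 3)**4/768 + C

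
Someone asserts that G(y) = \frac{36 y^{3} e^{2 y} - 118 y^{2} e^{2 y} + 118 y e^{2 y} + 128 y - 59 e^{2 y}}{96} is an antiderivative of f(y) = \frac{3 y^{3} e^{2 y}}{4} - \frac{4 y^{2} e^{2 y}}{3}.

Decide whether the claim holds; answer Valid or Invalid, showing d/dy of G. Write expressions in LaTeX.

d/dy[G] = \frac{3 y^{3} e^{2 y}}{4} - \frac{4 y^{2} e^{2 y}}{3} + \frac{4}{3}
d/dy[G] - f(y) = \frac{4}{3} != 0.

Invalid: d/dy[G] - f = \frac{4}{3}, which is not 0.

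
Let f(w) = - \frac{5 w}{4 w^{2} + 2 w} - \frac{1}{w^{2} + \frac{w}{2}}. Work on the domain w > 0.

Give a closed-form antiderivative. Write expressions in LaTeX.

Factor the denominator (2 w \left(2 w + 1\right)) and decompose: f = \frac{3}{2 \left(2 w + 1\right)} - \frac{2}{w}; each piece integrates to a log, atan, or power term.
Check: d/dw[- 2 \log{\left(w \right)} + \frac{3 \log{\left(w + \frac{1}{2} \right)}}{4}] = \frac{- 5 w - 4}{4 w^{2} + 2 w}, which equals f(w).

An antiderivative is F(w) = - 2 \log{\left(w \right)} + \frac{3 \log{\left(w + \frac{1}{2} \right)}}{4}.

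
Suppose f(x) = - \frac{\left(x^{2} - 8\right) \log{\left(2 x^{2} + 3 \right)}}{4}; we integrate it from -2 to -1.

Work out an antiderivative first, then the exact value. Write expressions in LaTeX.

Check any antiderivative F(x) by computing F'(x) and comparing it with f(x).
F(x) = \frac{4 x^{3} + 6 x \left(24 - x^{2}\right) \log{\left(2 x^{2} + 3 \right)} - 306 x + 153 \sqrt{6} \operatorname{atan}{\left(\frac{\sqrt{6} x}{3} \right)}}{72} is an antiderivative of f.
Check: d/dx[\frac{4 x^{3} + 6 x \left(24 - x^{2}\right) \log{\left(2 x^{2} + 3 \right)} - 306 x + 153 \sqrt{6} \operatorname{atan}{\left(\frac{\sqrt{6} x}{3} \right)}}{72}] = - \frac{x^{2} \log{\left(2 x^{2} + 3 \right)}}{4} + 2 \log{\left(2 x^{2} + 3 \right)}, which equals f(x).
F(-1) = - \frac{17 \sqrt{6} \operatorname{atan}{\left(\frac{\sqrt{6}}{3} \right)}}{8} - \frac{23 \log{\left(5 \right)}}{12} + \frac{151}{36}; F(-2) = - \frac{10 \log{\left(11 \right)}}{3} - \frac{17 \sqrt{6} \operatorname{atan}{\left(\frac{2 \sqrt{6}}{3} \right)}}{8} + \frac{145}{18}.
Integral = F(-1) - F(-2) = - \frac{139}{36} - \frac{17 \sqrt{6} \operatorname{atan}{\left(\frac{\sqrt{6}}{3} \right)}}{8} - \frac{23 \log{\left(5 \right)}}{12} + \frac{17 \sqrt{6} \operatorname{atan}{\left(\frac{2 \sqrt{6}}{3} \right)}}{8} + \frac{10 \log{\left(11 \right)}}{3}.

Antiderivative: F(x) = \frac{4 x^{3} + 6 x \left(24 - x^{2}\right) \log{\left(2 x^{2} + 3 \right)} - 306 x + 153 \sqrt{6} \operatorname{atan}{\left(\frac{\sqrt{6} x}{3} \right)}}{72}; value = - \frac{139}{36} - \frac{17 \sqrt{6} \operatorname{atan}{\left(\frac{\sqrt{6}}{3} \right)}}{8} - \frac{23 \log{\left(5 \right)}}{12} + \frac{17 \sqrt{6} \operatorname{atan}{\left(\frac{2 \sqrt{6}}{3} \right)}}{8} + \frac{10 \log{\left(11 \right)}}{3}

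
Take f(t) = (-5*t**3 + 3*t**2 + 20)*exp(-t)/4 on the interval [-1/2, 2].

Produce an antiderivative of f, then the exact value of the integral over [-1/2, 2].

Recognize the product-rule pattern: f = u'v + uv' with u = 5*t**3/4 + 3*t**2 + 6*t + 1, v = exp(-t), so integration by parts undoes it.
F(t) = (5*t**3 + 12*t**2 + 24*t + 4)*exp(-t)/4 is an antiderivative of f.
Check: d/dt[(5*t**3 + 12*t**2 + 24*t + 4)*exp(-t)/4] = (-5*t**3 + 3*t**2 + 20)*exp(-t)/4 = f(t).
F(2) = 35*exp(-2); F(-1/2) = -45*exp(1/2)/32.
Integral = F(2) - F(-1/2) = 45*exp(1/2)/32 + 35*exp(-2).

Antiderivative: F(t) = (5*t**3 + 12*t**2 + 24*t + 4)*exp(-t)/4; value = 45*exp(1/2)/32 + 35*exp(-2)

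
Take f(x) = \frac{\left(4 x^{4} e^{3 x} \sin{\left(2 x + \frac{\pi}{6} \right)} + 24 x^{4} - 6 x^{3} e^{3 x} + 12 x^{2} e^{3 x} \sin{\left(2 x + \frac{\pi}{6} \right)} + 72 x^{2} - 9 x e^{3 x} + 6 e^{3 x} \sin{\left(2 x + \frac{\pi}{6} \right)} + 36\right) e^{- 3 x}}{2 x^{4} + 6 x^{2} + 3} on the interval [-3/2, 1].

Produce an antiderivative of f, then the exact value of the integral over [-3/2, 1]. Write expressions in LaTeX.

A first test for any F(x): its x-derivative must equal f(x) identically.
F(x) = - \frac{\left(3 e^{3 x} \log{\left(\frac{2 x^{4}}{3} + 2 x^{2} + 1 \right)} + 4 e^{3 x} \cos{\left(2 x + \frac{\pi}{6} \right)} + 16\right) e^{- 3 x}}{4} is an antiderivative of f.
Check: d/dx[- \frac{\left(3 e^{3 x} \log{\left(\frac{2 x^{4}}{3} + 2 x^{2} + 1 \right)} + 4 e^{3 x} \cos{\left(2 x + \frac{\pi}{6} \right)} + 16\right) e^{- 3 x}}{4}] = \frac{4 x^{4} e^{3 x} \sin{\left(2 x + \frac{\pi}{6} \right)} + 24 x^{4} - 6 x^{3} e^{3 x} + 12 x^{2} e^{3 x} \sin{\left(2 x + \frac{\pi}{6} \right)} + 72 x^{2} - 9 x e^{3 x} + 6 e^{3 x} \sin{\left(2 x + \frac{\pi}{6} \right)} + 36}{2 x^{4} e^{3 x} + 6 x^{2} e^{3 x} + 3 e^{3 x}}, which equals f(x).
F(1) = - \frac{3 \log{\left(\frac{11}{3} \right)}}{4} - \frac{4}{e^{3}} - \cos{\left(\frac{\pi}{6} + 2 \right)}; F(-3/2) = - 4 e^{\frac{9}{2}} - \frac{3 \log{\left(\frac{71}{8} \right)}}{4} - \sin{\left(\frac{\pi}{3} + 3 \right)}.
Integral = F(1) - F(-3/2) = - \frac{3 \log{\left(\frac{11}{3} \right)}}{4} + \sin{\left(\frac{\pi}{3} + 3 \right)} - \frac{4}{e^{3}} - \cos{\left(\frac{\pi}{6} + 2 \right)} + \frac{3 \log{\left(\frac{71}{8} \right)}}{4} + 4 e^{\frac{9}{2}}.

Antiderivative: F(x) = - \frac{\left(3 e^{3 x} \log{\left(\frac{2 x^{4}}{3} + 2 x^{2} + 1 \right)} + 4 e^{3 x} \cos{\left(2 x + \frac{\pi}{6} \right)} + 16\right) e^{- 3 x}}{4}; value = - \frac{3 \log{\left(\frac{11}{3} \right)}}{4} + \sin{\left(\frac{\pi}{3} + 3 \right)} - \frac{4}{e^{3}} - \cos{\left(\frac{\pi}{6} + 2 \right)} + \frac{3 \log{\left(\frac{71}{8} \right)}}{4} + 4 e^{\frac{9}{2}}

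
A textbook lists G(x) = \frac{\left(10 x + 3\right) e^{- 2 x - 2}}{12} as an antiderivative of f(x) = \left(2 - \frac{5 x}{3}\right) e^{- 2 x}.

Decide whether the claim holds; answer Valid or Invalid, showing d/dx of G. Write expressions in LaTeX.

d/dx[G] = \frac{\left(1 - 5 x\right) e^{- 2 x}}{3 e^{2}}
d/dx[G] - f(x) = \frac{\left(- 5 x + 5 x e^{2} - 6 e^{2} + 1\right) e^{- 2 x}}{3 e^{2}} != 0.

Invalid: d/dx[G] - f = \frac{\left(- 5 x + 5 x e^{2} - 6 e^{2} + 1\right) e^{- 2 x}}{3 e^{2}}, which is not 0.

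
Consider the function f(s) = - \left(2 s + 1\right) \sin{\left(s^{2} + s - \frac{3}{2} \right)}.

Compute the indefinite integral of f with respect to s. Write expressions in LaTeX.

f matches the chain-rule pattern g'(h)*h' with inner function h(s) = s^{2} + s - \frac{3}{2}; substituting u = h(s) collapses the integral.
Check: d/ds[\cos{\left(s^{2} + s - \frac{3}{2} \right)}] = - 2 s \sin{\left(s^{2} + s - \frac{3}{2} \right)} - \sin{\left(s^{2} + s - \frac{3}{2} \right)}, which equals f(s).

F(s) = \cos{\left(s^{2} + s - \frac{3}{2} \right)} + C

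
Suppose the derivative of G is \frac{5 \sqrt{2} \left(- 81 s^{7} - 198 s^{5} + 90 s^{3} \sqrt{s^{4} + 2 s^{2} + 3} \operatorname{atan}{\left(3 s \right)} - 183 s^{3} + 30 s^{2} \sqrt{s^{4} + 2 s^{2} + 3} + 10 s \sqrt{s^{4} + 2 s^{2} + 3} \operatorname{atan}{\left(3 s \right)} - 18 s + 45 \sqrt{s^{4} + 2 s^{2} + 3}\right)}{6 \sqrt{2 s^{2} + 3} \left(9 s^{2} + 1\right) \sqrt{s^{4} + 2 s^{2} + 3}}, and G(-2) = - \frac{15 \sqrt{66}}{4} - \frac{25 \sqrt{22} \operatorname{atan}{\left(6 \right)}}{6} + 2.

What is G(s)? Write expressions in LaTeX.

G'(s) has the shape u'v + uv' for u = - 5 \sqrt{s^{2} + \frac{3}{2}} and v = \frac{\sqrt{s^{4} + 2 s^{2} + 3}}{2} - \frac{5 \operatorname{atan}{\left(3 s \right)}}{3} — it is the derivative of the product u*v.
A general antiderivative is - 5 \sqrt{s^{2} + \frac{3}{2}} \left(\frac{\sqrt{s^{4} + 2 s^{2} + 3}}{2} - \frac{5 \operatorname{atan}{\left(3 s \right)}}{3}\right) + C.
The condition gives C = - \frac{15 \sqrt{66}}{4} - \frac{25 \sqrt{22} \operatorname{atan}{\left(6 \right)}}{6} + 2 - (- \frac{15 \sqrt{66}}{4} - \frac{25 \sqrt{22} \operatorname{atan}{\left(6 \right)}}{6}) = 2.
So G(s) = - 5 \sqrt{s^{2} + \frac{3}{2}} \left(\frac{\sqrt{s^{4} + 2 s^{2} + 3}}{2} - \frac{5 \operatorname{atan}{\left(3 s \right)}}{3}\right) + 2.
Check: d/ds[- 5 \sqrt{s^{2} + \frac{3}{2}} \left(\frac{\sqrt{s^{4} + 2 s^{2} + 3}}{2} - \frac{5 \operatorname{atan}{\left(3 s \right)}}{3}\right) + 2] = \frac{- 405 s^{7} - 990 s^{5} + 450 s^{3} \sqrt{s^{4} + 2 s^{2} + 3} \operatorname{atan}{\left(3 s \right)} - 915 s^{3} + 150 s^{2} \sqrt{s^{4} + 2 s^{2} + 3} + 50 s \sqrt{s^{4} + 2 s^{2} + 3} \operatorname{atan}{\left(3 s \right)} - 90 s + 225 \sqrt{s^{4} + 2 s^{2} + 3}}{27 \sqrt{2} s^{2} \sqrt{2 s^{2} + 3} \sqrt{s^{4} + 2 s^{2} + 3} + 3 \sqrt{2} \sqrt{2 s^{2} + 3} \sqrt{s^{4} + 2 s^{2} + 3}}, which equals G'(s).

G(s) = - 5 \sqrt{s^{2} + \frac{3}{2}} \left(\frac{\sqrt{s^{4} + 2 s^{2} + 3}}{2} - \frac{5 \operatorname{atan}{\left(3 s \right)}}{3}\right) + 2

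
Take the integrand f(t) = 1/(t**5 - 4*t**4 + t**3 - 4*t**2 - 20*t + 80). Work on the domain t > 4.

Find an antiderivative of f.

An antiderivative is F(t) = log(t - 4)/252 - log(t - 2)/72 + log(t + 2)/216 + log(t**2 + 5)/378 + 4*sqrt(5)*atan(sqrt(5)*t/5)/945.

The denominator factors as (t - 4)*(t - 2)*(t + 2)*(t**2 + 5); partial fractions split f into directly integrable pieces: (t + 4)/(189*(t**2 + 5)) + 1/(216*(t + 2)) - 1/(72*(t - 2)) + 1/(252*(t - 4)).
Check: d/dt[log(t - 4)/252 - log(t - 2)/72 + log(t + 2)/216 + log(t**2 + 5)/378 + 4*sqrt(5)*atan(sqrt(5)*t/5)/945] = 1/(t**5 - 4*t**4 + t**3 - 4*t**2 - 20*t + 80) = f(t).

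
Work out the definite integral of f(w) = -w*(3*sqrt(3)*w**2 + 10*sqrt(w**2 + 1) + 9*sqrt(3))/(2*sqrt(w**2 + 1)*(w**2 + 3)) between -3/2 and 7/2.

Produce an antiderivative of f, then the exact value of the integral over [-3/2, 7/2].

Antiderivative: F(w) = -3*sqrt(3*w**2 + 3)/2 - 5*log(w**2 + 3)/2; value = -3*sqrt(159)/4 - 5*log(61/4)/2 + 5*log(21/4)/2 + 3*sqrt(39)/4

Any candidate F(w) must reproduce f(w) exactly when differentiated.
F(w) = -3*sqrt(3*w**2 + 3)/2 - 5*log(w**2 + 3)/2 is an antiderivative of f.
Check: d/dw[-3*sqrt(3*w**2 + 3)/2 - 5*log(w**2 + 3)/2] = (-3*sqrt(3)*w**3 - 10*w*sqrt(w**2 + 1) - 9*sqrt(3)*w)/(2*w**2*sqrt(w**2 + 1) + 6*sqrt(w**2 + 1)), which equals f(w).
F(7/2) = -3*sqrt(159)/4 - 5*log(61/4)/2; F(-3/2) = -3*sqrt(39)/4 - 5*log(21/4)/2.
Integral = F(7/2) - F(-3/2) = -3*sqrt(159)/4 - 5*log(61/4)/2 + 5*log(21/4)/2 + 3*sqrt(39)/4.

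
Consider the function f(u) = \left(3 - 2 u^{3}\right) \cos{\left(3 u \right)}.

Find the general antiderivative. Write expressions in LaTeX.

F(u) = - \frac{2 u^{3} \sin{\left(3 u \right)}}{3} - \frac{2 u^{2} \cos{\left(3 u \right)}}{3} + \frac{4 u \sin{\left(3 u \right)}}{9} + \sin{\left(3 u \right)} + \frac{4 \cos{\left(3 u \right)}}{27} + C

Since d/du undoes antidifferentiation here, F'(u) = f(u) is required of F(u).
Check: d/du[- \frac{2 u^{3} \sin{\left(3 u \right)}}{3} - \frac{2 u^{2} \cos{\left(3 u \right)}}{3} + \frac{4 u \sin{\left(3 u \right)}}{9} + \sin{\left(3 u \right)} + \frac{4 \cos{\left(3 u \right)}}{27}] = - 2 u^{3} \cos{\left(3 u \right)} + 3 \cos{\left(3 u \right)}, which equals f(u).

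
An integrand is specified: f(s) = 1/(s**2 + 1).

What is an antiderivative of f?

A candidate is checked by its d/ds: the result must match f(s).
Check: d/ds[atan(s)] = 1/(s**2 + 1) = f(s).

An antiderivative is F(s) = atan(s).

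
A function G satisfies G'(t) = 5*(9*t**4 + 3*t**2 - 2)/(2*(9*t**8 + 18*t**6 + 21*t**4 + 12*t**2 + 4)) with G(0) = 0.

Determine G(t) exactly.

G(t) = -5*t/(3*(2*t**4 + 2*t**2 + 4/3))

G'(t) has the shape u'v + uv' for u = -5*t/3 and v = 1/(2*t**4 + 2*t**2 + 4/3) — it is the derivative of the product u*v.
A general antiderivative is -5*t/(3*(2*t**4 + 2*t**2 + 4/3)) + C.
The condition gives C = 0 - (0) = 0.
So G(t) = -5*t/(3*(2*t**4 + 2*t**2 + 4/3)).
Check: d/dt[-5*t/(3*(2*t**4 + 2*t**2 + 4/3))] = (45*t**4 + 15*t**2 - 10)/(18*t**8 + 36*t**6 + 42*t**4 + 24*t**2 + 8), which equals G'(t).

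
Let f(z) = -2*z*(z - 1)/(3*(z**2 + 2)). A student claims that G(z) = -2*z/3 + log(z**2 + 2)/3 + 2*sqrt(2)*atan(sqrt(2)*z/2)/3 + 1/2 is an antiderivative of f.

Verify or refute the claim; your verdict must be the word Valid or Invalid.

Valid - the claim checks out under differentiation.

d/dz[G] = (-2*z**2 + 2*z)/(3*z**2 + 6)
This equals f(z) exactly, so the claim holds.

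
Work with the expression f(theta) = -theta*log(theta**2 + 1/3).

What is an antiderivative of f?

For F(theta) to be correct the identity F'(theta) - f(theta) = 0 must hold.
Check: d/dtheta[(-3*theta**2*log(theta**2 + 1/3) + 3*theta**2 - log(3*theta**2 + 1))/6] = -theta*log(theta**2 + 1/3) = f(theta).

An antiderivative is F(theta) = (-3*theta**2*log(theta**2 + 1/3) + 3*theta**2 - log(3*theta**2 + 1))/6.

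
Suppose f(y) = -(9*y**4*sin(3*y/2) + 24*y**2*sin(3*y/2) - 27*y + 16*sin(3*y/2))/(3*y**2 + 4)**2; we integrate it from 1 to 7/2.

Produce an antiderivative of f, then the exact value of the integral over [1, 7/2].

Antiderivative: F(y) = (12*y**2*cos(3*y/2) + 16*cos(3*y/2) - 27)/(6*(3*y**2 + 4)); value = -2*cos(3/2)/3 + 2*cos(21/4)/3 + 1215/2282

For F(y) to be correct the identity F'(y) - f(y) = 0 must hold.
F(y) = (12*y**2*cos(3*y/2) + 16*cos(3*y/2) - 27)/(6*(3*y**2 + 4)) is an antiderivative of f.
Check: d/dy[(12*y**2*cos(3*y/2) + 16*cos(3*y/2) - 27)/(6*(3*y**2 + 4))] = (-9*y**4*sin(3*y/2) - 24*y**2*sin(3*y/2) + 27*y - 16*sin(3*y/2))/(9*y**4 + 24*y**2 + 16), which equals f(y).
F(7/2) = -18/163 + 2*cos(21/4)/3; F(1) = -9/14 + 2*cos(3/2)/3.
Integral = F(7/2) - F(1) = -2*cos(3/2)/3 + 2*cos(21/4)/3 + 1215/2282.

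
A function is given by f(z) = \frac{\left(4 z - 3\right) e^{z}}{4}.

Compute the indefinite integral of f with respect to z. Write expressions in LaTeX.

F(z) = z e^{z} - \frac{7 e^{z}}{4} + C

f has the shape u'v + uv' for u = z - \frac{7}{4} and v = e^{z} — it is the derivative of the product u*v.
Check: d/dz[z e^{z} - \frac{7 e^{z}}{4}] = z e^{z} - \frac{3 e^{z}}{4}, which equals f(z).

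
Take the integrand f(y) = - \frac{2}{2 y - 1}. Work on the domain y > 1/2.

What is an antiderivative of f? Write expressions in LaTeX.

Recover f(y) by differentiating a candidate F(y); any mismatch rules it out.
Check: d/dy[- \log{\left(2 y - 1 \right)}] = - \frac{2}{2 y - 1} = f(y).

An antiderivative is F(y) = - \log{\left(2 y - 1 \right)}.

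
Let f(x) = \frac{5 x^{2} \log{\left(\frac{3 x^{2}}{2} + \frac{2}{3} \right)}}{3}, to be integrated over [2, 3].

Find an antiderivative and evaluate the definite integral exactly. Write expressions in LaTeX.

Antiderivative: F(x) = \frac{5 x^{3} \log{\left(9 x^{2} + 4 \right)}}{9} - \frac{5 x^{3} \log{\left(6 \right)}}{9} - \frac{10 x^{3}}{27} + \frac{40 x}{81} - \frac{80 \operatorname{atan}{\left(\frac{3 x}{2} \right)}}{243}; value = - \frac{40 \log{\left(\frac{20}{3} \right)}}{9} - \frac{530}{81} - \frac{80 \operatorname{atan}{\left(\frac{9}{2} \right)}}{243} + \frac{80 \operatorname{atan}{\left(3 \right)}}{243} + 15 \log{\left(\frac{85}{6} \right)}

Recover f(x) by differentiating a candidate F(x); any mismatch rules it out.
F(x) = \frac{5 x^{3} \log{\left(9 x^{2} + 4 \right)}}{9} - \frac{5 x^{3} \log{\left(6 \right)}}{9} - \frac{10 x^{3}}{27} + \frac{40 x}{81} - \frac{80 \operatorname{atan}{\left(\frac{3 x}{2} \right)}}{243} is an antiderivative of f.
Check: d/dx[\frac{5 x^{3} \log{\left(9 x^{2} + 4 \right)}}{9} - \frac{5 x^{3} \log{\left(6 \right)}}{9} - \frac{10 x^{3}}{27} + \frac{40 x}{81} - \frac{80 \operatorname{atan}{\left(\frac{3 x}{2} \right)}}{243}] = \frac{5 x^{2} \log{\left(9 x^{2} + 4 \right)}}{3} - \frac{5 x^{2} \log{\left(6 \right)}}{3}, which equals f(x).
F(3) = - 15 \log{\left(6 \right)} - \frac{230}{27} - \frac{80 \operatorname{atan}{\left(\frac{9}{2} \right)}}{243} + 15 \log{\left(85 \right)}; F(2) = - \frac{40 \log{\left(6 \right)}}{9} - \frac{160}{81} - \frac{80 \operatorname{atan}{\left(3 \right)}}{243} + \frac{40 \log{\left(40 \right)}}{9}.
Integral = F(3) - F(2) = - \frac{40 \log{\left(\frac{20}{3} \right)}}{9} - \frac{530}{81} - \frac{80 \operatorname{atan}{\left(\frac{9}{2} \right)}}{243} + \frac{80 \operatorname{atan}{\left(3 \right)}}{243} + 15 \log{\left(\frac{85}{6} \right)}.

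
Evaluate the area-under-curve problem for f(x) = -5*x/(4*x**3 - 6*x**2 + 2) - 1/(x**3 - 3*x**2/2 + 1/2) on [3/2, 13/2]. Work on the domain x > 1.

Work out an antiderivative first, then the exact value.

Antiderivative: F(x) = (x*log(x - 1) - x*log(x + 1/2) - log(x - 1) + log(x + 1/2) + 9)/(6*x - 6); value = -30/11 - log(7)/6 + log(2)/3 + log(11/2)/6

Factor the denominator (2*(x - 1)**2*(2*x + 1)) and decompose: f = -1/(3*(2*x + 1)) + 1/(6*(x - 1)) - 3/(2*(x - 1)**2); each piece integrates to a log, atan, or power term.
F(x) = (x*log(x - 1) - x*log(x + 1/2) - log(x - 1) + log(x + 1/2) + 9)/(6*x - 6) is an antiderivative of f.
Check: d/dx[(x*log(x - 1) - x*log(x + 1/2) - log(x - 1) + log(x + 1/2) + 9)/(6*x - 6)] = (-5*x - 4)/(4*x**3 - 6*x**2 + 2), which equals f(x).
F(13/2) = -log(7)/6 + 3/11 + log(11/2)/6; F(3/2) = 3 - log(2)/3.
Integral = F(13/2) - F(3/2) = -30/11 - log(7)/6 + log(2)/3 + log(11/2)/6.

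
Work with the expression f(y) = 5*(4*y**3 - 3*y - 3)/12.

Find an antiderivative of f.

An antiderivative is F(y) = 5*y**4/12 - 5*y**2/8 - 5*y/4.

Check any antiderivative F(y) by computing F'(y) and comparing it with f(y).
Check: d/dy[5*y**4/12 - 5*y**2/8 - 5*y/4] = 5*y**3/3 - 5*y/4 - 5/4, which equals f(y).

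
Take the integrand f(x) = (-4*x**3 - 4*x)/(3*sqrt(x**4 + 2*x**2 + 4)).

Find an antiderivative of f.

The substitution u = x**4 + 2*x**2 + 4 works: f is exactly (dF/du)*(du/dx) for that inner function.
Check: d/dx[-2*sqrt(x**4 + 2*x**2 + 4)/3] = (-4*x**3 - 4*x)/(3*sqrt(x**4 + 2*x**2 + 4)) = f(x).

An antiderivative is F(x) = -2*sqrt(x**4 + 2*x**2 + 4)/3.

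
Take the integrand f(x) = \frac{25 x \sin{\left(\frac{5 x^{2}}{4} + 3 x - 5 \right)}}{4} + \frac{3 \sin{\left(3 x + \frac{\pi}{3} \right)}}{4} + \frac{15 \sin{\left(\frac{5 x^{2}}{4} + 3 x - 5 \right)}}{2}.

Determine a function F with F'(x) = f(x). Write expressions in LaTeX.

The integrand splits into summands that can be handled one at a time.
Check: d/dx[- \frac{\cos{\left(3 x + \frac{\pi}{3} \right)}}{4} - \frac{5 \cos{\left(\frac{5 x^{2}}{4} + 3 x - 5 \right)}}{2}] = \frac{25 x \sin{\left(\frac{5 x^{2}}{4} + 3 x - 5 \right)}}{4} + \frac{3 \sin{\left(3 x + \frac{\pi}{3} \right)}}{4} + \frac{15 \sin{\left(\frac{5 x^{2}}{4} + 3 x - 5 \right)}}{2} = f(x).

An antiderivative is F(x) = - \frac{\cos{\left(3 x + \frac{\pi}{3} \right)}}{4} - \frac{5 \cos{\left(\frac{5 x^{2}}{4} + 3 x - 5 \right)}}{2}.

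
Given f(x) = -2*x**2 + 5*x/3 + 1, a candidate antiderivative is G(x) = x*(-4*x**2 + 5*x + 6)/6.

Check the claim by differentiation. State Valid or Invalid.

d/dx[G] = -2*x**2 + 5*x/3 + 1
This equals f(x) exactly, so the claim holds.

Valid - the claim checks out under differentiation.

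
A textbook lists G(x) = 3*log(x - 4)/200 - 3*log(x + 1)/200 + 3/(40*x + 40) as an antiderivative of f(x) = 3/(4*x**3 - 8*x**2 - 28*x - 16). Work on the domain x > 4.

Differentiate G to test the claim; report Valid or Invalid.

d/dx[G] = 3/(8*x**3 - 16*x**2 - 56*x - 32)
d/dx[G] - f(x) = -3/(8*x**3 - 16*x**2 - 56*x - 32) != 0.

Invalid: d/dx[G] - f = -3/(8*x**3 - 16*x**2 - 56*x - 32), which is not 0.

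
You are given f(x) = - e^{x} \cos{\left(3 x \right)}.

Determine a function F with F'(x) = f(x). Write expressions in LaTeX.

Whatever form F(x) takes, F'(x) = f(x) is non-negotiable.
Check: d/dx[- \frac{3 e^{x} \sin{\left(3 x \right)}}{10} - \frac{e^{x} \cos{\left(3 x \right)}}{10}] = - e^{x} \cos{\left(3 x \right)} = f(x).

An antiderivative is F(x) = - \frac{3 e^{x} \sin{\left(3 x \right)}}{10} - \frac{e^{x} \cos{\left(3 x \right)}}{10}.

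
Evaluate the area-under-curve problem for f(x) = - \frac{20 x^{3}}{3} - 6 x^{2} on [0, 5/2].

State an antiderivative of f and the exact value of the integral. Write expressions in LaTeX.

The integrand splits into summands that can be handled one at a time.
F(x) = \frac{x^{3} \left(- 5 x - 6\right)}{3} is an antiderivative of f.
Check: d/dx[\frac{x^{3} \left(- 5 x - 6\right)}{3}] = - \frac{20 x^{3}}{3} - 6 x^{2} = f(x).
F(5/2) = - \frac{4625}{48}; F(0) = 0.
Integral = F(5/2) - F(0) = - \frac{4625}{48}.

Antiderivative: F(x) = \frac{x^{3} \left(- 5 x - 6\right)}{3}; value = - \frac{4625}{48}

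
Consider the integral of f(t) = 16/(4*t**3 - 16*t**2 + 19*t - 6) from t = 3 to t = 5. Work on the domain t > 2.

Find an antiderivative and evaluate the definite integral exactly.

Antiderivative: F(t) = 16*log(t - 2)/3 - 8*log(t - 3/2) + 8*log(t - 1/2)/3; value = -8*log(7/2) - 8*log(5/2)/3 + 8*log(3/2) + 8*log(9/2)/3 + 16*log(3)/3

The denominator factors as (t - 2)*(2*t - 3)*(2*t - 1); partial fractions split f into directly integrable pieces: 16/(3*(2*t - 1)) - 16/(2*t - 3) + 16/(3*(t - 2)).
F(t) = 16*log(t - 2)/3 - 8*log(t - 3/2) + 8*log(t - 1/2)/3 is an antiderivative of f.
Check: d/dt[16*log(t - 2)/3 - 8*log(t - 3/2) + 8*log(t - 1/2)/3] = 16/(4*t**3 - 16*t**2 + 19*t - 6) = f(t).
F(5) = -8*log(7/2) + 8*log(9/2)/3 + 16*log(3)/3; F(3) = -8*log(3/2) + 8*log(5/2)/3.
Integral = F(5) - F(3) = -8*log(7/2) - 8*log(5/2)/3 + 8*log(3/2) + 8*log(9/2)/3 + 16*log(3)/3.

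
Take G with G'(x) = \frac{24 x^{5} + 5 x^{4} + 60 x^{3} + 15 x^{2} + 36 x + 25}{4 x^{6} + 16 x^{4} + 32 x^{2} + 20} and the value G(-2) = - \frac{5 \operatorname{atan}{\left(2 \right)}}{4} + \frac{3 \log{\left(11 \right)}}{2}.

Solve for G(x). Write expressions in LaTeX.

G(x) = \frac{6 \log{\left(\frac{x^{4}}{3} + x^{2} + \frac{5}{3} \right)} + 5 \operatorname{atan}{\left(x \right)}}{4}

Whatever form G(x) takes, its d/dx must return the stated G'(x).
A general antiderivative is \frac{3 \log{\left(\frac{x^{4}}{3} + x^{2} + \frac{5}{3} \right)}}{2} + \frac{5 \operatorname{atan}{\left(x \right)}}{4} + C.
The condition gives C = - \frac{5 \operatorname{atan}{\left(2 \right)}}{4} + \frac{3 \log{\left(11 \right)}}{2} - (- \frac{5 \operatorname{atan}{\left(2 \right)}}{4} + \frac{3 \log{\left(11 \right)}}{2}) = 0.
So G(x) = \frac{6 \log{\left(\frac{x^{4}}{3} + x^{2} + \frac{5}{3} \right)} + 5 \operatorname{atan}{\left(x \right)}}{4}.
Check: d/dx[\frac{6 \log{\left(\frac{x^{4}}{3} + x^{2} + \frac{5}{3} \right)} + 5 \operatorname{atan}{\left(x \right)}}{4}] = \frac{24 x^{5} + 5 x^{4} + 60 x^{3} + 15 x^{2} + 36 x + 25}{4 x^{6} + 16 x^{4} + 32 x^{2} + 20} = G'(x).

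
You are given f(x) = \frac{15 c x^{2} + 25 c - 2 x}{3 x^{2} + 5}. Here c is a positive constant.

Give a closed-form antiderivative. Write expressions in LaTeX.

A candidate is checked by its d/dx: the result must match f(x).
Check: d/dx[\frac{15 c x - \log{\left(\frac{3 x^{2}}{2} + \frac{5}{2} \right)}}{3}] = \frac{15 c x^{2} + 25 c - 2 x}{3 x^{2} + 5} = f(x).

An antiderivative is F(x) = \frac{15 c x - \log{\left(\frac{3 x^{2}}{2} + \frac{5}{2} \right)}}{3}.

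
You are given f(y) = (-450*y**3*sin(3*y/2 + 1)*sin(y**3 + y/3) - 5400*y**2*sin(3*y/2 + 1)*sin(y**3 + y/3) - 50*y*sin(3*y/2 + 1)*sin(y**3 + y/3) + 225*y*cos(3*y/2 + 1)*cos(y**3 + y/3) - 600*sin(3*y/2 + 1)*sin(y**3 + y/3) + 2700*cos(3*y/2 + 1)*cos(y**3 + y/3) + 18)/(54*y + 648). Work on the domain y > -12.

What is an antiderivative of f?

An antiderivative is F(y) = log(y/2 + 6)/3 + 25*sin(3*y/2 + 1)*cos(y**3 + y/3)/9.

Recover f(y) by differentiating a candidate F(y); any mismatch rules it out.
Check: d/dy[log(y/2 + 6)/3 + 25*sin(3*y/2 + 1)*cos(y**3 + y/3)/9] = (-450*y**3*sin(3*y/2 + 1)*sin(y**3 + y/3) - 5400*y**2*sin(3*y/2 + 1)*sin(y**3 + y/3) - 50*y*sin(3*y/2 + 1)*sin(y**3 + y/3) + 225*y*cos(3*y/2 + 1)*cos(y**3 + y/3) - 600*sin(3*y/2 + 1)*sin(y**3 + y/3) + 2700*cos(3*y/2 + 1)*cos(y**3 + y/3) + 18)/(54*y + 648) = f(y).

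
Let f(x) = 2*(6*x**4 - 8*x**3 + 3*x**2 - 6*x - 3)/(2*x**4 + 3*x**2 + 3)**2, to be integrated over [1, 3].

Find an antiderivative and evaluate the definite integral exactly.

Antiderivative: F(x) = (2/3 - 2*x/3)/(2*x**4/3 + x**2 + 1); value = -1/48

Recognize the product-rule pattern: f = u'v + uv' with u = 1/(2*x**4/3 + x**2 + 1), v = 2/3 - 2*x/3, so integration by parts undoes it.
F(x) = (2/3 - 2*x/3)/(2*x**4/3 + x**2 + 1) is an antiderivative of f.
Check: d/dx[(2/3 - 2*x/3)/(2*x**4/3 + x**2 + 1)] = (12*x**4 - 16*x**3 + 6*x**2 - 12*x - 6)/(4*x**8 + 12*x**6 + 21*x**4 + 18*x**2 + 9), which equals f(x).
F(3) = -1/48; F(1) = 0.
Integral = F(3) - F(1) = -1/48.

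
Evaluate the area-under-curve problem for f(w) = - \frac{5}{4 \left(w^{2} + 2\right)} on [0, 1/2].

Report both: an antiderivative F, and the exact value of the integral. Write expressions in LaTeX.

Recover f(w) by differentiating a candidate F(w); any mismatch rules it out.
F(w) = - \frac{5 \sqrt{2} \operatorname{atan}{\left(\frac{\sqrt{2} w}{2} \right)}}{8} is an antiderivative of f.
Check: d/dw[- \frac{5 \sqrt{2} \operatorname{atan}{\left(\frac{\sqrt{2} w}{2} \right)}}{8}] = - \frac{5}{4 w^{2} + 8}, which equals f(w).
F(1/2) = - \frac{5 \sqrt{2} \operatorname{atan}{\left(\frac{\sqrt{2}}{4} \right)}}{8}; F(0) = 0.
Integral = F(1/2) - F(0) = - \frac{5 \sqrt{2} \operatorname{atan}{\left(\frac{\sqrt{2}}{4} \right)}}{8}.

Antiderivative: F(w) = - \frac{5 \sqrt{2} \operatorname{atan}{\left(\frac{\sqrt{2} w}{2} \right)}}{8}; value = - \frac{5 \sqrt{2} \operatorname{atan}{\left(\frac{\sqrt{2}}{4} \right)}}{8}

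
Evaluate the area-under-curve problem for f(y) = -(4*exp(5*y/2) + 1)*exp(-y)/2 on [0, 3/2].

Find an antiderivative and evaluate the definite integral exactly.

Check any antiderivative F(y) by computing F'(y) and comparing it with f(y).
F(y) = (3 - 8*exp(5*y/2))*exp(-y)/6 is an antiderivative of f.
Check: d/dy[(3 - 8*exp(5*y/2))*exp(-y)/6] = (-4*exp(5*y/2) - 1)*exp(-y)/2, which equals f(y).
F(3/2) = -4*exp(9/4)/3 + exp(-3/2)/2; F(0) = -5/6.
Integral = F(3/2) - F(0) = -4*exp(9/4)/3 + exp(-3/2)/2 + 5/6.

Antiderivative: F(y) = (3 - 8*exp(5*y/2))*exp(-y)/6; value = -4*exp(9/4)/3 + exp(-3/2)/2 + 5/6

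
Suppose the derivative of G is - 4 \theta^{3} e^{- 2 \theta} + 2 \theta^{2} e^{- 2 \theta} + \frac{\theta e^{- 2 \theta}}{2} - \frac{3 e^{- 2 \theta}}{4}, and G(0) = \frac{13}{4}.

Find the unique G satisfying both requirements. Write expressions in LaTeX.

G(\theta) = \frac{\left(8 \theta^{3} + 8 \theta^{2} + 7 \theta + 8 e^{2 \theta} + 5\right) e^{- 2 \theta}}{4}

Recognize the product-rule pattern: G'(\theta) = u'v + uv' with u = 2 \theta^{3} + 2 \theta^{2} + \frac{7 \theta}{4} + \frac{5}{4}, v = e^{- 2 \theta}, so integration by parts undoes it.
A general antiderivative is \frac{\left(8 \theta^{3} + 8 \theta^{2} + 7 \theta + 5\right) e^{- 2 \theta}}{4} + C.
The condition gives C = \frac{13}{4} - (\frac{5}{4}) = 2.
So G(\theta) = \frac{\left(8 \theta^{3} + 8 \theta^{2} + 7 \theta + 8 e^{2 \theta} + 5\right) e^{- 2 \theta}}{4}.
Check: d/d\theta[\frac{\left(8 \theta^{3} + 8 \theta^{2} + 7 \theta + 8 e^{2 \theta} + 5\right) e^{- 2 \theta}}{4}] = \frac{\left(- 16 \theta^{3} + 8 \theta^{2} + 2 \theta - 3\right) e^{- 2 \theta}}{4}, which equals G'(\theta).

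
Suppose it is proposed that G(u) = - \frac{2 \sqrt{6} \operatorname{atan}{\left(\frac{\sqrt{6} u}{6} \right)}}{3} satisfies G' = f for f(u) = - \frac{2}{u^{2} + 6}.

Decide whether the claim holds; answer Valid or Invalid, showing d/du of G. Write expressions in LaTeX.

Invalid: d/du[G] - f = - \frac{2}{u^{2} + 6}, which is not 0.

d/du[G] = - \frac{4}{u^{2} + 6}
d/du[G] - f(u) = - \frac{2}{u^{2} + 6} != 0.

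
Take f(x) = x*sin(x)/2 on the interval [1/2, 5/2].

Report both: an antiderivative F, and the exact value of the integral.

Antiderivative: F(x) = -x*cos(x)/2 + sin(x)/2; value = -sin(1/2)/2 + cos(1/2)/4 + sin(5/2)/2 - 5*cos(5/2)/4

An antiderivative F(x) passes only if d/dx[F] lands on f(x) exactly.
F(x) = -x*cos(x)/2 + sin(x)/2 is an antiderivative of f.
Check: d/dx[-x*cos(x)/2 + sin(x)/2] = x*sin(x)/2 = f(x).
F(5/2) = sin(5/2)/2 - 5*cos(5/2)/4; F(1/2) = -cos(1/2)/4 + sin(1/2)/2.
Integral = F(5/2) - F(1/2) = -sin(1/2)/2 + cos(1/2)/4 + sin(5/2)/2 - 5*cos(5/2)/4.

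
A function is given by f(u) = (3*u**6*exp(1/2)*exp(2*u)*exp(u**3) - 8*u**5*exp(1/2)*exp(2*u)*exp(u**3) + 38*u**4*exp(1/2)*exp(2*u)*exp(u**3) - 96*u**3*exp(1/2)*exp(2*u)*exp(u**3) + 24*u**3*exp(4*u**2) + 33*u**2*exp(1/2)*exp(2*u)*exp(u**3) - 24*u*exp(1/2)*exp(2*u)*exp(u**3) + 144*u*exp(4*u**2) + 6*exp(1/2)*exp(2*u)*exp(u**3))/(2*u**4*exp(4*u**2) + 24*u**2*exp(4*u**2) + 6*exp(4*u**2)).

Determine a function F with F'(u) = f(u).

For F(u) to be correct the identity F'(u) - f(u) = 0 must hold.
Check: d/du[exp(1/2)*exp(2*u)*exp(-4*u**2)*exp(u**3)/2 + 3*log(u**4/3 + 4*u**2 + 1)] = (3*u**6*exp(1/2)*exp(2*u)*exp(u**3) - 8*u**5*exp(1/2)*exp(2*u)*exp(u**3) + 38*u**4*exp(1/2)*exp(2*u)*exp(u**3) - 96*u**3*exp(1/2)*exp(2*u)*exp(u**3) + 24*u**3*exp(4*u**2) + 33*u**2*exp(1/2)*exp(2*u)*exp(u**3) - 24*u*exp(1/2)*exp(2*u)*exp(u**3) + 144*u*exp(4*u**2) + 6*exp(1/2)*exp(2*u)*exp(u**3))/(2*u**4*exp(4*u**2) + 24*u**2*exp(4*u**2) + 6*exp(4*u**2)) = f(u).

An antiderivative is F(u) = exp(1/2)*exp(2*u)*exp(-4*u**2)*exp(u**3)/2 + 3*log(u**4/3 + 4*u**2 + 1).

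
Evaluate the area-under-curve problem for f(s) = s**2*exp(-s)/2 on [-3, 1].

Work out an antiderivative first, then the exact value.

Recognize the product-rule pattern: f = u'v + uv' with u = -s**2/2 - s - 1, v = exp(-s), so integration by parts undoes it.
F(s) = -s**2*exp(-s)/2 - s*exp(-s) - exp(-s) is an antiderivative of f.
Check: d/ds[-s**2*exp(-s)/2 - s*exp(-s) - exp(-s)] = s**2*exp(-s)/2 = f(s).
F(1) = -5*exp(-1)/2; F(-3) = -5*exp(3)/2.
Integral = F(1) - F(-3) = -5*exp(-1)/2 + 5*exp(3)/2.

Antiderivative: F(s) = -s**2*exp(-s)/2 - s*exp(-s) - exp(-s); value = -5*exp(-1)/2 + 5*exp(3)/2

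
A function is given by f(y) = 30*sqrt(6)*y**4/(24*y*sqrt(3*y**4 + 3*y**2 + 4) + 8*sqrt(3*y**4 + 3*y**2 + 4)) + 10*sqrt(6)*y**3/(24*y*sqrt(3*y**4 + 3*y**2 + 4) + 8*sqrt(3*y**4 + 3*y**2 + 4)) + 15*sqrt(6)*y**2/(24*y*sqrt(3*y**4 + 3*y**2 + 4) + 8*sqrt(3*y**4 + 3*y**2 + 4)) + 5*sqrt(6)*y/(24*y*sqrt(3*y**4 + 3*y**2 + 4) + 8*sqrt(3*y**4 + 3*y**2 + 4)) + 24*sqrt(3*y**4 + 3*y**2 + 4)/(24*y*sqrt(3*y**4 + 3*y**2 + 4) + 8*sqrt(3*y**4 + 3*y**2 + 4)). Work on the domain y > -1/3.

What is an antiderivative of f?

Integrate term by term and add the pieces.
Check: d/dy[(5*sqrt(6)*sqrt(3*y**4 + 3*y**2 + 4) + 24*log(3*y + 1))/24] = (30*sqrt(6)*y**4 + 10*sqrt(6)*y**3 + 15*sqrt(6)*y**2 + 5*sqrt(6)*y + 24*sqrt(3*y**4 + 3*y**2 + 4))/(24*y*sqrt(3*y**4 + 3*y**2 + 4) + 8*sqrt(3*y**4 + 3*y**2 + 4)), which equals f(y).

An antiderivative is F(y) = (5*sqrt(6)*sqrt(3*y**4 + 3*y**2 + 4) + 24*log(3*y + 1))/24.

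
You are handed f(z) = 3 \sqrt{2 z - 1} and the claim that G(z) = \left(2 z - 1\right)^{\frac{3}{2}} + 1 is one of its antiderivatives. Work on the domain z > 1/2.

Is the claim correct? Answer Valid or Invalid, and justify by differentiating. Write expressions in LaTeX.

d/dz[G] = 3 \sqrt{2 z - 1}
This equals f(z) exactly, so the claim holds.

Valid - the claim checks out under differentiation.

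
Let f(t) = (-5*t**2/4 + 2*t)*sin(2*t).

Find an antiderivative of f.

Recover f(t) by differentiating a candidate F(t); any mismatch rules it out.
Check: d/dt[(10*t**2*cos(2*t) - 10*t*sin(2*t) - 16*t*cos(2*t) + 8*sin(2*t) - 5*cos(2*t))/16] = -5*t**2*sin(2*t)/4 + 2*t*sin(2*t), which equals f(t).

An antiderivative is F(t) = (10*t**2*cos(2*t) - 10*t*sin(2*t) - 16*t*cos(2*t) + 8*sin(2*t) - 5*cos(2*t))/16.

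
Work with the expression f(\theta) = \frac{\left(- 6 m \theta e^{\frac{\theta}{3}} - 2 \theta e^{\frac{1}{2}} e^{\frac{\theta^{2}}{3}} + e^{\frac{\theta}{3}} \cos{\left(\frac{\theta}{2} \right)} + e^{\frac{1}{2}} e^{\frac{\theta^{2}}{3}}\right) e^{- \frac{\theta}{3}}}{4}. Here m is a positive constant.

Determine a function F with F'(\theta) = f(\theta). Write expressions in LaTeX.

An antiderivative is F(\theta) = - \frac{3 m \theta^{2}}{4} - \frac{3 e^{\frac{\theta^{2}}{3} - \frac{\theta}{3} + \frac{1}{2}}}{4} + \frac{\sin{\left(\frac{\theta}{2} \right)}}{2}.

Differentiate the proposed F(\theta) back; it has to land on f(\theta) exactly.
Check: d/d\theta[- \frac{3 m \theta^{2}}{4} - \frac{3 e^{\frac{\theta^{2}}{3} - \frac{\theta}{3} + \frac{1}{2}}}{4} + \frac{\sin{\left(\frac{\theta}{2} \right)}}{2}] = - \frac{3 m \theta}{2} - \frac{\theta e^{\frac{1}{2}} e^{- \frac{\theta}{3}} e^{\frac{\theta^{2}}{3}}}{2} + \frac{\cos{\left(\frac{\theta}{2} \right)}}{4} + \frac{e^{\frac{1}{2}} e^{- \frac{\theta}{3}} e^{\frac{\theta^{2}}{3}}}{4}, which equals f(\theta).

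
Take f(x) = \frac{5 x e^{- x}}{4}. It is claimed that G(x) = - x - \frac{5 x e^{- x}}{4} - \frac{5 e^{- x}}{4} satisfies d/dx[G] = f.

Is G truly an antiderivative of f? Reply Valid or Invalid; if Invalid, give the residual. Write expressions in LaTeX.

d/dx[G] = \frac{\left(5 x - 4 e^{x}\right) e^{- x}}{4}
d/dx[G] - f(x) = -1 != 0.

Invalid: d/dx[G] - f = -1, which is not 0.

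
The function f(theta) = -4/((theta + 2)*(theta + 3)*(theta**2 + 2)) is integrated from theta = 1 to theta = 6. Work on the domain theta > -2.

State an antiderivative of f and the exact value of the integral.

Antiderivative: F(theta) = -2*log(theta + 2)/3 + 4*log(theta + 3)/11 + 5*log(theta**2 + 2)/33 - 4*sqrt(2)*atan(sqrt(2)*theta/2)/33; value = -2*log(8)/3 - 4*log(4)/11 - 4*sqrt(2)*atan(3*sqrt(2))/33 + 4*sqrt(2)*atan(sqrt(2)/2)/33 + 5*log(38)/33 + 17*log(3)/33 + 4*log(9)/11

Factor the denominator ((theta + 2)*(theta + 3)*(theta**2 + 2)) and decompose: f = 2*(5*theta - 4)/(33*(theta**2 + 2)) + 4/(11*(theta + 3)) - 2/(3*(theta + 2)); each piece integrates to a log, atan, or power term.
F(theta) = -2*log(theta + 2)/3 + 4*log(theta + 3)/11 + 5*log(theta**2 + 2)/33 - 4*sqrt(2)*atan(sqrt(2)*theta/2)/33 is an antiderivative of f.
Check: d/dtheta[-2*log(theta + 2)/3 + 4*log(theta + 3)/11 + 5*log(theta**2 + 2)/33 - 4*sqrt(2)*atan(sqrt(2)*theta/2)/33] = -4/(theta**4 + 5*theta**3 + 8*theta**2 + 10*theta + 12), which equals f(theta).
F(6) = -2*log(8)/3 - 4*sqrt(2)*atan(3*sqrt(2))/33 + 5*log(38)/33 + 4*log(9)/11; F(1) = -17*log(3)/33 - 4*sqrt(2)*atan(sqrt(2)/2)/33 + 4*log(4)/11.
Integral = F(6) - F(1) = -2*log(8)/3 - 4*log(4)/11 - 4*sqrt(2)*atan(3*sqrt(2))/33 + 4*sqrt(2)*atan(sqrt(2)/2)/33 + 5*log(38)/33 + 17*log(3)/33 + 4*log(9)/11.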